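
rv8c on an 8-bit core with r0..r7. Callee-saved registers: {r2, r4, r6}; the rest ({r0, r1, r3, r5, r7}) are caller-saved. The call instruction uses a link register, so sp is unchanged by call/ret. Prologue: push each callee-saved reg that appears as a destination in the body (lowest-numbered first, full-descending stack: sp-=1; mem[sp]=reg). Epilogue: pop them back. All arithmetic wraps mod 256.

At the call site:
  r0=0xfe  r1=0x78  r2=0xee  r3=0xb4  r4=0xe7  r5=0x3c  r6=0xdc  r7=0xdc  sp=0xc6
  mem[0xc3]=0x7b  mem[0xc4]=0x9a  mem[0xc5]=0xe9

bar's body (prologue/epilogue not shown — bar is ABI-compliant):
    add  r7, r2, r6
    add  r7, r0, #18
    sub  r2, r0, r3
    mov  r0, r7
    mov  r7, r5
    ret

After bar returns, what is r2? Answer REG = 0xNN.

prologue: push r2 → mem[0xc5]=0xee, sp=0xc5
body[0] add  r7, r2, r6 → r7=0xca
body[1] add  r7, r0, #18 → r7=0x10
body[2] sub  r2, r0, r3 → r2=0x4a
body[3] mov  r0, r7 → r0=0x10
body[4] mov  r7, r5 → r7=0x3c
epilogue: pop r2=0xee, sp=0xc6
r2 is callee-saved → restored

REG = 0xee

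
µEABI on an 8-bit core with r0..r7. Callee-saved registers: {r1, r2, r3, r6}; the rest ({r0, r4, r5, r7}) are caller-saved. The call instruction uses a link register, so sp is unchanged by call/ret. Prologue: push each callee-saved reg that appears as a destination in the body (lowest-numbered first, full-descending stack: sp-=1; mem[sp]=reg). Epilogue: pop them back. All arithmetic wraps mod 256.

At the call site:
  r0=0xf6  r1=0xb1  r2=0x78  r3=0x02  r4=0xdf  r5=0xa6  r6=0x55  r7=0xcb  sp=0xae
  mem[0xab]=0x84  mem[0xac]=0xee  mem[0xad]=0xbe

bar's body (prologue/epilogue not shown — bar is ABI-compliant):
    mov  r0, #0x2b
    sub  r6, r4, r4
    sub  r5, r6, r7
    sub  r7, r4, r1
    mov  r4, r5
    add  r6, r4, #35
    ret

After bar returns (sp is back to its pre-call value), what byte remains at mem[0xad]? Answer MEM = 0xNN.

prologue: push r6 -> mem[0xad]=0x55, sp=0xad
body[0] mov  r0, #0x2b -> r0=0x2b
body[1] sub  r6, r4, r4 -> r6=0x00
body[2] sub  r5, r6, r7 -> r5=0x35
body[3] sub  r7, r4, r1 -> r7=0x2e
body[4] mov  r4, r5 -> r4=0x35
body[5] add  r6, r4, #35 -> r6=0x58
epilogue: pop r6=0x55, sp=0xae
prologue pushed ['r6'] at ['0xad']

MEM = 0x55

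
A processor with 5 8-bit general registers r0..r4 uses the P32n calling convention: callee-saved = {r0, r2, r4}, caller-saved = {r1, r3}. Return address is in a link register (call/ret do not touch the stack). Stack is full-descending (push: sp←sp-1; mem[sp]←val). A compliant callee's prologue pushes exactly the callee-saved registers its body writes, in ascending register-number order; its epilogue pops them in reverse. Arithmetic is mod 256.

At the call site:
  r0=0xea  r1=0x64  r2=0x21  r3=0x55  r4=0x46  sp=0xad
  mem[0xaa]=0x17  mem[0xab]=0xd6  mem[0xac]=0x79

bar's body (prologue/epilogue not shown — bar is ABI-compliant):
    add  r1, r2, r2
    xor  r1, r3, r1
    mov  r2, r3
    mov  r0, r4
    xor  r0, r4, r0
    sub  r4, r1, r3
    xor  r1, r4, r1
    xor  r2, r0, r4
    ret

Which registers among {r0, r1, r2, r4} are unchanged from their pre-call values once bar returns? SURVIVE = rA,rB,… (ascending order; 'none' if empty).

prologue: push r0 → mem[0xac]=0xea, sp=0xac
prologue: push r2 → mem[0xab]=0x21, sp=0xab
prologue: push r4 → mem[0xaa]=0x46, sp=0xaa
body[0] add  r1, r2, r2 → r1=0x42
body[1] xor  r1, r3, r1 → r1=0x17
body[2] mov  r2, r3 → r2=0x55
body[3] mov  r0, r4 → r0=0x46
body[4] xor  r0, r4, r0 → r0=0x00
body[5] sub  r4, r1, r3 → r4=0xc2
body[6] xor  r1, r4, r1 → r1=0xd5
body[7] xor  r2, r0, r4 → r2=0xc2
epilogue: pop r4=0x46, sp=0xab
epilogue: pop r2=0x21, sp=0xac
epilogue: pop r0=0xea, sp=0xad
r0: callee-saved, written=True
r1: caller-saved, written=True
r2: callee-saved, written=True
r4: callee-saved, written=True

SURVIVE = r0,r2,r4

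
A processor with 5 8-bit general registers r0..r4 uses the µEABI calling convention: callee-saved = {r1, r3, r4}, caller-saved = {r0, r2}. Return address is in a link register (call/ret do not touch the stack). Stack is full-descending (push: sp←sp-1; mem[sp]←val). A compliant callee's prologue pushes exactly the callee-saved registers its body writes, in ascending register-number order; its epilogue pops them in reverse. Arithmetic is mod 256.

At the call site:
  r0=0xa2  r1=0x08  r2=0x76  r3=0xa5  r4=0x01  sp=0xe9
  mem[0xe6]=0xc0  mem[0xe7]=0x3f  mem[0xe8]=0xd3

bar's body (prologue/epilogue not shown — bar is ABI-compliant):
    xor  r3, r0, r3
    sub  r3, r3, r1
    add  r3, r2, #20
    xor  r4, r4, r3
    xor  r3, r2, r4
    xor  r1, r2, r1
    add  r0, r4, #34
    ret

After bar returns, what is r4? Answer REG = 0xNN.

prologue: push r1 -> mem[0xe8]=0x08, sp=0xe8
prologue: push r3 -> mem[0xe7]=0xa5, sp=0xe7
prologue: push r4 -> mem[0xe6]=0x01, sp=0xe6
body[0] xor  r3, r0, r3 -> r3=0x07
body[1] sub  r3, r3, r1 -> r3=0xff
body[2] add  r3, r2, #20 -> r3=0x8a
body[3] xor  r4, r4, r3 -> r4=0x8b
body[4] xor  r3, r2, r4 -> r3=0xfd
body[5] xor  r1, r2, r1 -> r1=0x7e
body[6] add  r0, r4, #34 -> r0=0xad
epilogue: pop r4=0x01, sp=0xe7
epilogue: pop r3=0xa5, sp=0xe8
epilogue: pop r1=0x08, sp=0xe9
r4 is callee-saved -> restored

REG = 0x01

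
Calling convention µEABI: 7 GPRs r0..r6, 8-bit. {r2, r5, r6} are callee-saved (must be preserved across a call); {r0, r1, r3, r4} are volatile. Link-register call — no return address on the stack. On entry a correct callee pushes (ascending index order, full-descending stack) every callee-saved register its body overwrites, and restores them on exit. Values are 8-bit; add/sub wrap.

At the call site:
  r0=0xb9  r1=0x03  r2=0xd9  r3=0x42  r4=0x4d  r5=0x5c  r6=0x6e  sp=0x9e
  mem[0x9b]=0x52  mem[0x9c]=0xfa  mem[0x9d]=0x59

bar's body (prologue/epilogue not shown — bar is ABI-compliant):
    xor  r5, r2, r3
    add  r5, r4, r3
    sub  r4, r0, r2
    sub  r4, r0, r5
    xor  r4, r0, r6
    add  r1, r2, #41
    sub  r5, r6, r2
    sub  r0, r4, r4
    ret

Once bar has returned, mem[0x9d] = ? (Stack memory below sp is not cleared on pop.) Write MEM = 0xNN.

MEM = 0x5c

prologue: push r5 -> mem[0x9d]=0x5c, sp=0x9d
body[0] xor  r5, r2, r3 -> r5=0x9b
body[1] add  r5, r4, r3 -> r5=0x8f
body[2] sub  r4, r0, r2 -> r4=0xe0
body[3] sub  r4, r0, r5 -> r4=0x2a
body[4] xor  r4, r0, r6 -> r4=0xd7
body[5] add  r1, r2, #41 -> r1=0x02
body[6] sub  r5, r6, r2 -> r5=0x95
body[7] sub  r0, r4, r4 -> r0=0x00
epilogue: pop r5=0x5c, sp=0x9e
prologue pushed ['r5'] at ['0x9d']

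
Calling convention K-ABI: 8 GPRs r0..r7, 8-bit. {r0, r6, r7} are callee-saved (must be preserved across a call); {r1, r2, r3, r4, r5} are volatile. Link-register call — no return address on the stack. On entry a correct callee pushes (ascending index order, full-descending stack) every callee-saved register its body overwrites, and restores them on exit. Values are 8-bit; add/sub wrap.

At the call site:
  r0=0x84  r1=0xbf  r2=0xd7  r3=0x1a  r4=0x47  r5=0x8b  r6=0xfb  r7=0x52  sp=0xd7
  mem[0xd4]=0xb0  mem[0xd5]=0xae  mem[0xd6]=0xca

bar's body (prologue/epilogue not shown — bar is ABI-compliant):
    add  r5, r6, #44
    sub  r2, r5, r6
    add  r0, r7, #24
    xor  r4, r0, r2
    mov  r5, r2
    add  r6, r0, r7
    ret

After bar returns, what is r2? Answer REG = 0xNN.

REG = 0x2c

prologue: push r0 -> mem[0xd6]=0x84, sp=0xd6
prologue: push r6 -> mem[0xd5]=0xfb, sp=0xd5
body[0] add  r5, r6, #44 -> r5=0x27
body[1] sub  r2, r5, r6 -> r2=0x2c
body[2] add  r0, r7, #24 -> r0=0x6a
body[3] xor  r4, r0, r2 -> r4=0x46
body[4] mov  r5, r2 -> r5=0x2c
body[5] add  r6, r0, r7 -> r6=0xbc
epilogue: pop r6=0xfb, sp=0xd6
epilogue: pop r0=0x84, sp=0xd7
r2 is caller-saved -> body value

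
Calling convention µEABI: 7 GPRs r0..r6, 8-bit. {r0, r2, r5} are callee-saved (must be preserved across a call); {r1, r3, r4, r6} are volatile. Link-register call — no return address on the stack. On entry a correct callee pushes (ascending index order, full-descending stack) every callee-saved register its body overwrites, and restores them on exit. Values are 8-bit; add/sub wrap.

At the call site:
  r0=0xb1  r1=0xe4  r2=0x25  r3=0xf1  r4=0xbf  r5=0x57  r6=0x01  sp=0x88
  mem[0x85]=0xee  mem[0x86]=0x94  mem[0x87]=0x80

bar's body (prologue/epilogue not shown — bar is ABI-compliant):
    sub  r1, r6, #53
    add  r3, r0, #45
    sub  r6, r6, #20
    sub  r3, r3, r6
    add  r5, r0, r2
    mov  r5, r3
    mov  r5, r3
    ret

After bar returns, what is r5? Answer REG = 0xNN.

prologue: push r5 → mem[0x87]=0x57, sp=0x87
body[0] sub  r1, r6, #53 → r1=0xcc
body[1] add  r3, r0, #45 → r3=0xde
body[2] sub  r6, r6, #20 → r6=0xed
body[3] sub  r3, r3, r6 → r3=0xf1
body[4] add  r5, r0, r2 → r5=0xd6
body[5] mov  r5, r3 → r5=0xf1
body[6] mov  r5, r3 → r5=0xf1
epilogue: pop r5=0x57, sp=0x88
r5 is callee-saved → restored

REG = 0x57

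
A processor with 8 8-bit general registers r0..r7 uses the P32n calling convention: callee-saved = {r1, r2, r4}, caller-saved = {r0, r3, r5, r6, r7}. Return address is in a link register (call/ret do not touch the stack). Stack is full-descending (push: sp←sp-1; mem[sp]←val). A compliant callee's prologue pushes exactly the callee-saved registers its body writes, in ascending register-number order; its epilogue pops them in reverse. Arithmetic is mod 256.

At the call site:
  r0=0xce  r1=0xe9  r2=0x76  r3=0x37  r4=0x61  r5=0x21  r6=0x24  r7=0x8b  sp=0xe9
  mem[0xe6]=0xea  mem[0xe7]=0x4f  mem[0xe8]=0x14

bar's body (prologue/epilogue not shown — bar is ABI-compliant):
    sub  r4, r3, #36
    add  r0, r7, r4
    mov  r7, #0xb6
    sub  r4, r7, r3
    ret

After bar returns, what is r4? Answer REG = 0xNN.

REG = 0x61

prologue: push r4 -> mem[0xe8]=0x61, sp=0xe8
body[0] sub  r4, r3, #36 -> r4=0x13
body[1] add  r0, r7, r4 -> r0=0x9e
body[2] mov  r7, #0xb6 -> r7=0xb6
body[3] sub  r4, r7, r3 -> r4=0x7f
epilogue: pop r4=0x61, sp=0xe9
r4 is callee-saved -> restored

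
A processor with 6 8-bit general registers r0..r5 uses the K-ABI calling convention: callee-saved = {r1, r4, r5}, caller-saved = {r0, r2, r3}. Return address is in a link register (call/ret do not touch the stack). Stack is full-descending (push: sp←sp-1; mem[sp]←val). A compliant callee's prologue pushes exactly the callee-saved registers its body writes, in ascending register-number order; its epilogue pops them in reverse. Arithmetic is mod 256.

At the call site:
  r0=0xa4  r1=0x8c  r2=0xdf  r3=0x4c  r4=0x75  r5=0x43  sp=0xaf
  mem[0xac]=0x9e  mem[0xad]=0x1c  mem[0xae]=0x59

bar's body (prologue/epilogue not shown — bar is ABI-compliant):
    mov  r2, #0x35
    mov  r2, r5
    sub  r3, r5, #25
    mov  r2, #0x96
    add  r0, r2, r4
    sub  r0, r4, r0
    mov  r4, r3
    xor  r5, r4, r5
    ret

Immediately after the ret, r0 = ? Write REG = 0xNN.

prologue: push r4 → mem[0xae]=0x75, sp=0xae
prologue: push r5 → mem[0xad]=0x43, sp=0xad
body[0] mov  r2, #0x35 → r2=0x35
body[1] mov  r2, r5 → r2=0x43
body[2] sub  r3, r5, #25 → r3=0x2a
body[3] mov  r2, #0x96 → r2=0x96
body[4] add  r0, r2, r4 → r0=0x0b
body[5] sub  r0, r4, r0 → r0=0x6a
body[6] mov  r4, r3 → r4=0x2a
body[7] xor  r5, r4, r5 → r5=0x69
epilogue: pop r5=0x43, sp=0xae
epilogue: pop r4=0x75, sp=0xaf
r0 is caller-saved → body value

REG = 0x6a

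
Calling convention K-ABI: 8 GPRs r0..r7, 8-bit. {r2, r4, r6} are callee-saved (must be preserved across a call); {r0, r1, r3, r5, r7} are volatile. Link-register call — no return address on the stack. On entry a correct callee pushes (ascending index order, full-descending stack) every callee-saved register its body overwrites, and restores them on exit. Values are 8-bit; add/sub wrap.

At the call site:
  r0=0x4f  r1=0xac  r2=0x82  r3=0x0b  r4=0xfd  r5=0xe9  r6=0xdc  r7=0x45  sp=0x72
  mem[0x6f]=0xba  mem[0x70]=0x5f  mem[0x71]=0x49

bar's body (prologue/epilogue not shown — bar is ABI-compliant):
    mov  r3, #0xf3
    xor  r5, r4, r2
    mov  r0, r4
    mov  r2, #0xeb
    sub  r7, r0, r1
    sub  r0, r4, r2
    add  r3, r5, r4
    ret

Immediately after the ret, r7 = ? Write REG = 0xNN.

REG = 0x51

prologue: push r2 -> mem[0x71]=0x82, sp=0x71
body[0] mov  r3, #0xf3 -> r3=0xf3
body[1] xor  r5, r4, r2 -> r5=0x7f
body[2] mov  r0, r4 -> r0=0xfd
body[3] mov  r2, #0xeb -> r2=0xeb
body[4] sub  r7, r0, r1 -> r7=0x51
body[5] sub  r0, r4, r2 -> r0=0x12
body[6] add  r3, r5, r4 -> r3=0x7c
epilogue: pop r2=0x82, sp=0x72
r7 is caller-saved -> body value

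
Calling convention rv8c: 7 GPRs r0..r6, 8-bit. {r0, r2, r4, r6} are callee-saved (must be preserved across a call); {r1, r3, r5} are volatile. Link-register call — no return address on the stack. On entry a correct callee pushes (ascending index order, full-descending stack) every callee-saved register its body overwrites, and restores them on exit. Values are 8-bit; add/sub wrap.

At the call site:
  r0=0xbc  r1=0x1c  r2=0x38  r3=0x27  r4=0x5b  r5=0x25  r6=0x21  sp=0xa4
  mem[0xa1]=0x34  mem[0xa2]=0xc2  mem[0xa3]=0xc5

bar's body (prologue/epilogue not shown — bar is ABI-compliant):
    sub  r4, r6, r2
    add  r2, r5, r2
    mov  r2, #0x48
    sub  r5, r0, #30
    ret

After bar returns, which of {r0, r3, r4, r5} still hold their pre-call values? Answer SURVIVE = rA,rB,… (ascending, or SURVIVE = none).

SURVIVE = r0,r3,r4

prologue: push r2 → mem[0xa3]=0x38, sp=0xa3
prologue: push r4 → mem[0xa2]=0x5b, sp=0xa2
body[0] sub  r4, r6, r2 → r4=0xe9
body[1] add  r2, r5, r2 → r2=0x5d
body[2] mov  r2, #0x48 → r2=0x48
body[3] sub  r5, r0, #30 → r5=0x9e
epilogue: pop r4=0x5b, sp=0xa3
epilogue: pop r2=0x38, sp=0xa4
r0: callee-saved, written=False
r3: caller-saved, written=False
r4: callee-saved, written=True
r5: caller-saved, written=True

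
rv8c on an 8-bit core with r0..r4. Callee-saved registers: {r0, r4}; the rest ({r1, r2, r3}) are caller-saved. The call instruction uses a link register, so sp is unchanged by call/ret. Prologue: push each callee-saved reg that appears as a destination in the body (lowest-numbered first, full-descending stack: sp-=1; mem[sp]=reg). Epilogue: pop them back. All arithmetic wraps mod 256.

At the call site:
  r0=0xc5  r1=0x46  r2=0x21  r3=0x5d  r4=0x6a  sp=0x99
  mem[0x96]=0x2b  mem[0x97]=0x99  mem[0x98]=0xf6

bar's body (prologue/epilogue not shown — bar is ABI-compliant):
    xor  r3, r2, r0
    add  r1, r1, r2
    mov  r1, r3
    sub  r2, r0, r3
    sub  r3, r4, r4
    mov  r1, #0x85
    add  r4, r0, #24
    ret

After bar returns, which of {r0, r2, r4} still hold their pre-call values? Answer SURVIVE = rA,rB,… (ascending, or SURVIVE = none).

SURVIVE = r0,r4

prologue: push r4 -> mem[0x98]=0x6a, sp=0x98
body[0] xor  r3, r2, r0 -> r3=0xe4
body[1] add  r1, r1, r2 -> r1=0x67
body[2] mov  r1, r3 -> r1=0xe4
body[3] sub  r2, r0, r3 -> r2=0xe1
body[4] sub  r3, r4, r4 -> r3=0x00
body[5] mov  r1, #0x85 -> r1=0x85
body[6] add  r4, r0, #24 -> r4=0xdd
epilogue: pop r4=0x6a, sp=0x99
r0: callee-saved, written=False
r2: caller-saved, written=True
r4: callee-saved, written=True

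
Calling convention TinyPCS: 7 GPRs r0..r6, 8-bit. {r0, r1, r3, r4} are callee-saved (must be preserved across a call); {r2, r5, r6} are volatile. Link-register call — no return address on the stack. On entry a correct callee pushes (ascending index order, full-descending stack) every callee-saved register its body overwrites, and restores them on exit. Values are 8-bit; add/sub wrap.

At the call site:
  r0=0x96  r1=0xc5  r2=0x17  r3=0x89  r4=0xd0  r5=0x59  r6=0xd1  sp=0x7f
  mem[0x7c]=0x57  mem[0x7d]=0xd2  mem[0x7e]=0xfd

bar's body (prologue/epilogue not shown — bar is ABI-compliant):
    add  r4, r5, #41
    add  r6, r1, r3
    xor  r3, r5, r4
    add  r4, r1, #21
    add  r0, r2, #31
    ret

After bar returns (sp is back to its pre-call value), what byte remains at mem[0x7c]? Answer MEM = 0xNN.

MEM = 0xd0

prologue: push r0 → mem[0x7e]=0x96, sp=0x7e
prologue: push r3 → mem[0x7d]=0x89, sp=0x7d
prologue: push r4 → mem[0x7c]=0xd0, sp=0x7c
body[0] add  r4, r5, #41 → r4=0x82
body[1] add  r6, r1, r3 → r6=0x4e
body[2] xor  r3, r5, r4 → r3=0xdb
body[3] add  r4, r1, #21 → r4=0xda
body[4] add  r0, r2, #31 → r0=0x36
epilogue: pop r4=0xd0, sp=0x7d
epilogue: pop r3=0x89, sp=0x7e
epilogue: pop r0=0x96, sp=0x7f
prologue pushed ['r0', 'r3', 'r4'] at ['0x7e', '0x7d', '0x7c']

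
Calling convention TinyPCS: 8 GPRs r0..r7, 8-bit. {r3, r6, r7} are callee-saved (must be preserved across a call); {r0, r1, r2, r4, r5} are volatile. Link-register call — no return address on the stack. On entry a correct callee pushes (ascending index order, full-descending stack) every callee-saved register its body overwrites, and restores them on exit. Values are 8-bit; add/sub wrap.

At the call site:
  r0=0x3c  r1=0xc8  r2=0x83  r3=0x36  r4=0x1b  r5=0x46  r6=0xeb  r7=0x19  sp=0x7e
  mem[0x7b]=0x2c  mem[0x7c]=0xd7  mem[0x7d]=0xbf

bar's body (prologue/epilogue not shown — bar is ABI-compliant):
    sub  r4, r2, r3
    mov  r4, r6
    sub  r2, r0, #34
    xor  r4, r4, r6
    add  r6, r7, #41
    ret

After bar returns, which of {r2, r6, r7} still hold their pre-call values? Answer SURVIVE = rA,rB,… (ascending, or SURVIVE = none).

SURVIVE = r6,r7

prologue: push r6 → mem[0x7d]=0xeb, sp=0x7d
body[0] sub  r4, r2, r3 → r4=0x4d
body[1] mov  r4, r6 → r4=0xeb
body[2] sub  r2, r0, #34 → r2=0x1a
body[3] xor  r4, r4, r6 → r4=0x00
body[4] add  r6, r7, #41 → r6=0x42
epilogue: pop r6=0xeb, sp=0x7e
r2: caller-saved, written=True
r6: callee-saved, written=True
r7: callee-saved, written=False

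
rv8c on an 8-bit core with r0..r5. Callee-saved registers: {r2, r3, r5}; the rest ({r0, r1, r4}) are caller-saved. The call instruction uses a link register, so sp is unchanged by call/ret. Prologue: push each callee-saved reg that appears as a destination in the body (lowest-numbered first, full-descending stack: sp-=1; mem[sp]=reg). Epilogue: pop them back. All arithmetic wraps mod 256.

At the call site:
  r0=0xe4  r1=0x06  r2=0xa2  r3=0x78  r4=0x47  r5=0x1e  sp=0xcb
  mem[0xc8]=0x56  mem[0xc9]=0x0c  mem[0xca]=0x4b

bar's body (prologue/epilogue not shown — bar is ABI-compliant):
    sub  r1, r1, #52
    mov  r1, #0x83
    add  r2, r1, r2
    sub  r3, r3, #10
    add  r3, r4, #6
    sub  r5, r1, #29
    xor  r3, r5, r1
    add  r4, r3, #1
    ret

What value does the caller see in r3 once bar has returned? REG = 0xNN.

REG = 0x78

prologue: push r2 -> mem[0xca]=0xa2, sp=0xca
prologue: push r3 -> mem[0xc9]=0x78, sp=0xc9
prologue: push r5 -> mem[0xc8]=0x1e, sp=0xc8
body[0] sub  r1, r1, #52 -> r1=0xd2
body[1] mov  r1, #0x83 -> r1=0x83
body[2] add  r2, r1, r2 -> r2=0x25
body[3] sub  r3, r3, #10 -> r3=0x6e
body[4] add  r3, r4, #6 -> r3=0x4d
body[5] sub  r5, r1, #29 -> r5=0x66
body[6] xor  r3, r5, r1 -> r3=0xe5
body[7] add  r4, r3, #1 -> r4=0xe6
epilogue: pop r5=0x1e, sp=0xc9
epilogue: pop r3=0x78, sp=0xca
epilogue: pop r2=0xa2, sp=0xcb
r3 is callee-saved -> restored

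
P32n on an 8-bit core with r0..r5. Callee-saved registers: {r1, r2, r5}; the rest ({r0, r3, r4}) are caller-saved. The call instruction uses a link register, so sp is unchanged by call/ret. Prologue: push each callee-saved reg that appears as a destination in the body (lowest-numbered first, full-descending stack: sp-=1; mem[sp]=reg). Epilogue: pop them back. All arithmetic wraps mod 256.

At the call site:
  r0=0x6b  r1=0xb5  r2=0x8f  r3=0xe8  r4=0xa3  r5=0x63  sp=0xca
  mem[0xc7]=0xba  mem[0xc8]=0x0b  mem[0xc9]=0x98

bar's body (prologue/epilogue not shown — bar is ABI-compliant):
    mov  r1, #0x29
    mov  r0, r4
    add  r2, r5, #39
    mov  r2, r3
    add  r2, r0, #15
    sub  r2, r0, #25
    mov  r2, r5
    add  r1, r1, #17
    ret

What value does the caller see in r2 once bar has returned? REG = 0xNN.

prologue: push r1 → mem[0xc9]=0xb5, sp=0xc9
prologue: push r2 → mem[0xc8]=0x8f, sp=0xc8
body[0] mov  r1, #0x29 → r1=0x29
body[1] mov  r0, r4 → r0=0xa3
body[2] add  r2, r5, #39 → r2=0x8a
body[3] mov  r2, r3 → r2=0xe8
body[4] add  r2, r0, #15 → r2=0xb2
body[5] sub  r2, r0, #25 → r2=0x8a
body[6] mov  r2, r5 → r2=0x63
body[7] add  r1, r1, #17 → r1=0x3a
epilogue: pop r2=0x8f, sp=0xc9
epilogue: pop r1=0xb5, sp=0xca
r2 is callee-saved → restored

REG = 0x8f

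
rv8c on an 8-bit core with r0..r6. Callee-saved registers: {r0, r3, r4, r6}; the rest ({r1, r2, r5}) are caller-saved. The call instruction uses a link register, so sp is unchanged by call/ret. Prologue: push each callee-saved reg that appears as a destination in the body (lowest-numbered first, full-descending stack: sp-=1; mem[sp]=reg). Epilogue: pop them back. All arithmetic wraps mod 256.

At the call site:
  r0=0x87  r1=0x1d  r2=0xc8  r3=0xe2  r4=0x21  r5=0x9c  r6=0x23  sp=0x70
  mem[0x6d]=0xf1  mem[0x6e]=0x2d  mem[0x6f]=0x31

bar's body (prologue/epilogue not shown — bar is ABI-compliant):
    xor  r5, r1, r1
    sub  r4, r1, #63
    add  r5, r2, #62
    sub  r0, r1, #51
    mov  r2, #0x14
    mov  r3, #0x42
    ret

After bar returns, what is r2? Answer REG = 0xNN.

REG = 0x14

prologue: push r0 -> mem[0x6f]=0x87, sp=0x6f
prologue: push r3 -> mem[0x6e]=0xe2, sp=0x6e
prologue: push r4 -> mem[0x6d]=0x21, sp=0x6d
body[0] xor  r5, r1, r1 -> r5=0x00
body[1] sub  r4, r1, #63 -> r4=0xde
body[2] add  r5, r2, #62 -> r5=0x06
body[3] sub  r0, r1, #51 -> r0=0xea
body[4] mov  r2, #0x14 -> r2=0x14
body[5] mov  r3, #0x42 -> r3=0x42
epilogue: pop r4=0x21, sp=0x6e
epilogue: pop r3=0xe2, sp=0x6f
epilogue: pop r0=0x87, sp=0x70
r2 is caller-saved -> body value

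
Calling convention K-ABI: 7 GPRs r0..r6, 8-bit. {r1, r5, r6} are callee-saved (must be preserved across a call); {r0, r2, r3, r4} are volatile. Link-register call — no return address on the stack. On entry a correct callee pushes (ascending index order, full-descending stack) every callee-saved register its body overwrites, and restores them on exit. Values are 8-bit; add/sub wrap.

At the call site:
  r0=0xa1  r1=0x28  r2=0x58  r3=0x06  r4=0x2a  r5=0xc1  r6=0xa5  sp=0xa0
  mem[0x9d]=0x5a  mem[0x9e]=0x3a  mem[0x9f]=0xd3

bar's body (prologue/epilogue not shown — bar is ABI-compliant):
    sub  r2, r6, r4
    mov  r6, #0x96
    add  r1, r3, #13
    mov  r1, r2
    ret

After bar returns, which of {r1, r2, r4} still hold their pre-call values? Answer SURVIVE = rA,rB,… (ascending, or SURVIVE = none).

SURVIVE = r1,r4

prologue: push r1 → mem[0x9f]=0x28, sp=0x9f
prologue: push r6 → mem[0x9e]=0xa5, sp=0x9e
body[0] sub  r2, r6, r4 → r2=0x7b
body[1] mov  r6, #0x96 → r6=0x96
body[2] add  r1, r3, #13 → r1=0x13
body[3] mov  r1, r2 → r1=0x7b
epilogue: pop r6=0xa5, sp=0x9f
epilogue: pop r1=0x28, sp=0xa0
r1: callee-saved, written=True
r2: caller-saved, written=True
r4: caller-saved, written=False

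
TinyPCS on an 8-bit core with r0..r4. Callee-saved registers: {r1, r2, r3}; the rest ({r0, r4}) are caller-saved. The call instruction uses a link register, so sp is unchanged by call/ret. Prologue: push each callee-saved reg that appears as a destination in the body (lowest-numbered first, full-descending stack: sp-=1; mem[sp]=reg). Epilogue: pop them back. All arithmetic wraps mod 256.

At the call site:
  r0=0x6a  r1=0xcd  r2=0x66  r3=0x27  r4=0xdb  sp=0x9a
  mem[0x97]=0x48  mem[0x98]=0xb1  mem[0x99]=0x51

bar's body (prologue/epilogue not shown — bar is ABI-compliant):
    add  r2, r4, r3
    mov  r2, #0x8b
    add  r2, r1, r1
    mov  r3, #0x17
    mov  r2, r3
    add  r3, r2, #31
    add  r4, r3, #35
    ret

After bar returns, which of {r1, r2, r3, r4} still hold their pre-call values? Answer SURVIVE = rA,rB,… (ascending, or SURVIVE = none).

prologue: push r2 -> mem[0x99]=0x66, sp=0x99
prologue: push r3 -> mem[0x98]=0x27, sp=0x98
body[0] add  r2, r4, r3 -> r2=0x02
body[1] mov  r2, #0x8b -> r2=0x8b
body[2] add  r2, r1, r1 -> r2=0x9a
body[3] mov  r3, #0x17 -> r3=0x17
body[4] mov  r2, r3 -> r2=0x17
body[5] add  r3, r2, #31 -> r3=0x36
body[6] add  r4, r3, #35 -> r4=0x59
epilogue: pop r3=0x27, sp=0x99
epilogue: pop r2=0x66, sp=0x9a
r1: callee-saved, written=False
r2: callee-saved, written=True
r3: callee-saved, written=True
r4: caller-saved, written=True

SURVIVE = r1,r2,r3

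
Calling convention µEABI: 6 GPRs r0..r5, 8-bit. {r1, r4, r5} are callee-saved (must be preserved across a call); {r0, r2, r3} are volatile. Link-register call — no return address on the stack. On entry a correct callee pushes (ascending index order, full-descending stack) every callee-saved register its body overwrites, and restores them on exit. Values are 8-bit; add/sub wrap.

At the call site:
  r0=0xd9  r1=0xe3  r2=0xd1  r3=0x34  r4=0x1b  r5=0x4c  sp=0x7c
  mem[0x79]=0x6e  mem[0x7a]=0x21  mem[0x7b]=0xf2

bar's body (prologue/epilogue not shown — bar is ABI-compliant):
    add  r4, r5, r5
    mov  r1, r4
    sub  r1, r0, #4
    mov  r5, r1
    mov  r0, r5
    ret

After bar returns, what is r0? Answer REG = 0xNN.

REG = 0xd5

prologue: push r1 -> mem[0x7b]=0xe3, sp=0x7b
prologue: push r4 -> mem[0x7a]=0x1b, sp=0x7a
prologue: push r5 -> mem[0x79]=0x4c, sp=0x79
body[0] add  r4, r5, r5 -> r4=0x98
body[1] mov  r1, r4 -> r1=0x98
body[2] sub  r1, r0, #4 -> r1=0xd5
body[3] mov  r5, r1 -> r5=0xd5
body[4] mov  r0, r5 -> r0=0xd5
epilogue: pop r5=0x4c, sp=0x7a
epilogue: pop r4=0x1b, sp=0x7b
epilogue: pop r1=0xe3, sp=0x7c
r0 is caller-saved -> body value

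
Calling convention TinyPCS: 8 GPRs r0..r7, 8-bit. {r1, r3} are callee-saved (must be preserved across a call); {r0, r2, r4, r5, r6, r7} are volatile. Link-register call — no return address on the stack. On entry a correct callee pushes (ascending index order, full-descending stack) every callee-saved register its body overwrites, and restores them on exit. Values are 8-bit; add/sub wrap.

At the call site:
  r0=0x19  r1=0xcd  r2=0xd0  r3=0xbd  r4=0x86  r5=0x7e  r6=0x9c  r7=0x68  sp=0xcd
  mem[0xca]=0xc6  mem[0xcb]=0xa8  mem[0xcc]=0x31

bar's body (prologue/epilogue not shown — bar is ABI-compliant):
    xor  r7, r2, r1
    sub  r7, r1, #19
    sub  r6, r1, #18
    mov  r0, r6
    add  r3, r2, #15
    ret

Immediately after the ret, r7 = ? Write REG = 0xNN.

prologue: push r3 -> mem[0xcc]=0xbd, sp=0xcc
body[0] xor  r7, r2, r1 -> r7=0x1d
body[1] sub  r7, r1, #19 -> r7=0xba
body[2] sub  r6, r1, #18 -> r6=0xbb
body[3] mov  r0, r6 -> r0=0xbb
body[4] add  r3, r2, #15 -> r3=0xdf
epilogue: pop r3=0xbd, sp=0xcd
r7 is caller-saved -> body value

REG = 0xba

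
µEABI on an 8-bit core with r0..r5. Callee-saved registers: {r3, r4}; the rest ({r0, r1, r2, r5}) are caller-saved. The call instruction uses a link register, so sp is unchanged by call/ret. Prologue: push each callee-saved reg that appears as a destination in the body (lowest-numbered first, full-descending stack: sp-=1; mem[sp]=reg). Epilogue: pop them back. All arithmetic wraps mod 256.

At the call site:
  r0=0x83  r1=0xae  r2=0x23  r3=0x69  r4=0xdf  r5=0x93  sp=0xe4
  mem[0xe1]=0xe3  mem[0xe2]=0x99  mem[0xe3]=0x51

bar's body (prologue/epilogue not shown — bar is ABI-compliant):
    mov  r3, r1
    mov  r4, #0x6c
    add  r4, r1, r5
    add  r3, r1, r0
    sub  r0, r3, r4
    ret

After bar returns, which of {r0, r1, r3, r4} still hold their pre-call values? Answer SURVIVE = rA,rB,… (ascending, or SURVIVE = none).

prologue: push r3 → mem[0xe3]=0x69, sp=0xe3
prologue: push r4 → mem[0xe2]=0xdf, sp=0xe2
body[0] mov  r3, r1 → r3=0xae
body[1] mov  r4, #0x6c → r4=0x6c
body[2] add  r4, r1, r5 → r4=0x41
body[3] add  r3, r1, r0 → r3=0x31
body[4] sub  r0, r3, r4 → r0=0xf0
epilogue: pop r4=0xdf, sp=0xe3
epilogue: pop r3=0x69, sp=0xe4
r0: caller-saved, written=True
r1: caller-saved, written=False
r3: callee-saved, written=True
r4: callee-saved, written=True

SURVIVE = r1,r3,r4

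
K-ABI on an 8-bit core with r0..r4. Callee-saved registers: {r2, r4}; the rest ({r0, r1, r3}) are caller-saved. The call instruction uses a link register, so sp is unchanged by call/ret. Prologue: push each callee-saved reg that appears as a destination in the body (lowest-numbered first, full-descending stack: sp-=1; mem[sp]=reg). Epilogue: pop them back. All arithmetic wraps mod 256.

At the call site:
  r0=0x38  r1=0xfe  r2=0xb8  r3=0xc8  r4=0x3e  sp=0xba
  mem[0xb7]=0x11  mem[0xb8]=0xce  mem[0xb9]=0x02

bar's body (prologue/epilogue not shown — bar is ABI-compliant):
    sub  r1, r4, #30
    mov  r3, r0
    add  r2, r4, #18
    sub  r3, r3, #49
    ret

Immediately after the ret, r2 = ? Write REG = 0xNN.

prologue: push r2 → mem[0xb9]=0xb8, sp=0xb9
body[0] sub  r1, r4, #30 → r1=0x20
body[1] mov  r3, r0 → r3=0x38
body[2] add  r2, r4, #18 → r2=0x50
body[3] sub  r3, r3, #49 → r3=0x07
epilogue: pop r2=0xb8, sp=0xba
r2 is callee-saved → restored

REG = 0xb8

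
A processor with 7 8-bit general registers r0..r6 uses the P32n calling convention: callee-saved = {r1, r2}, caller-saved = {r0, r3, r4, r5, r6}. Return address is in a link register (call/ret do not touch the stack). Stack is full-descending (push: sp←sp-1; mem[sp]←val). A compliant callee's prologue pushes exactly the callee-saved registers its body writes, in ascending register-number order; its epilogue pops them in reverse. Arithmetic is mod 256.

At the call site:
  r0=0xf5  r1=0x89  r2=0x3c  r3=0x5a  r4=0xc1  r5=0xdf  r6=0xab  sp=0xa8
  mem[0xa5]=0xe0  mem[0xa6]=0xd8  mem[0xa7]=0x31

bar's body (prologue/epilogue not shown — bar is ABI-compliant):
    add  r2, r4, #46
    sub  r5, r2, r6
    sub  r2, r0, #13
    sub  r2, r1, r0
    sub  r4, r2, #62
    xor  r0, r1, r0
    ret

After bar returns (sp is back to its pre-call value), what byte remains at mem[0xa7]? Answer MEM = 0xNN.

prologue: push r2 -> mem[0xa7]=0x3c, sp=0xa7
body[0] add  r2, r4, #46 -> r2=0xef
body[1] sub  r5, r2, r6 -> r5=0x44
body[2] sub  r2, r0, #13 -> r2=0xe8
body[3] sub  r2, r1, r0 -> r2=0x94
body[4] sub  r4, r2, #62 -> r4=0x56
body[5] xor  r0, r1, r0 -> r0=0x7c
epilogue: pop r2=0x3c, sp=0xa8
prologue pushed ['r2'] at ['0xa7']

MEM = 0x3c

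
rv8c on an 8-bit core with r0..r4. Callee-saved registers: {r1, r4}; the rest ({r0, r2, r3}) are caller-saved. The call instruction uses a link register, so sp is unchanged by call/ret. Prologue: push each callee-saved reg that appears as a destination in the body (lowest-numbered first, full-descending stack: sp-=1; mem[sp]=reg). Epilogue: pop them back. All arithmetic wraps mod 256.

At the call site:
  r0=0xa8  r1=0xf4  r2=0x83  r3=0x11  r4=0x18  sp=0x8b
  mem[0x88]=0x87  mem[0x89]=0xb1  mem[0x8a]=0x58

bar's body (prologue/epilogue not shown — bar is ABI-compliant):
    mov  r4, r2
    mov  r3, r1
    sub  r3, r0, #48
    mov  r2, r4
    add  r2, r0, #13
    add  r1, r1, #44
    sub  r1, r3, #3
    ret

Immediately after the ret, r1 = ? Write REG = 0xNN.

REG = 0xf4

prologue: push r1 → mem[0x8a]=0xf4, sp=0x8a
prologue: push r4 → mem[0x89]=0x18, sp=0x89
body[0] mov  r4, r2 → r4=0x83
body[1] mov  r3, r1 → r3=0xf4
body[2] sub  r3, r0, #48 → r3=0x78
body[3] mov  r2, r4 → r2=0x83
body[4] add  r2, r0, #13 → r2=0xb5
body[5] add  r1, r1, #44 → r1=0x20
body[6] sub  r1, r3, #3 → r1=0x75
epilogue: pop r4=0x18, sp=0x8a
epilogue: pop r1=0xf4, sp=0x8b
r1 is callee-saved → restored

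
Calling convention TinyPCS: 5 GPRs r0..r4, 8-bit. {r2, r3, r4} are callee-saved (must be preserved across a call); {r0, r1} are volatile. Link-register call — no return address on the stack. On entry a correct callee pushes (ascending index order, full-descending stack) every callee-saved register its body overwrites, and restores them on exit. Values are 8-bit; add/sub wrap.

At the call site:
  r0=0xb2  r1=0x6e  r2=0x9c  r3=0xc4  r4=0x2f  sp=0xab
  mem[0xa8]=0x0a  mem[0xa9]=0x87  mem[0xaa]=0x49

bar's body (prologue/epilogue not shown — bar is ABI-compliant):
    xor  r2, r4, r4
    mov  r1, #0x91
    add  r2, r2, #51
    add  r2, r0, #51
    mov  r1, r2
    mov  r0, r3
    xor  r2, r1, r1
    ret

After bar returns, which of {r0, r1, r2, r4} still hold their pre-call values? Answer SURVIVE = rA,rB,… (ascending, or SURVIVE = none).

SURVIVE = r2,r4

prologue: push r2 -> mem[0xaa]=0x9c, sp=0xaa
body[0] xor  r2, r4, r4 -> r2=0x00
body[1] mov  r1, #0x91 -> r1=0x91
body[2] add  r2, r2, #51 -> r2=0x33
body[3] add  r2, r0, #51 -> r2=0xe5
body[4] mov  r1, r2 -> r1=0xe5
body[5] mov  r0, r3 -> r0=0xc4
body[6] xor  r2, r1, r1 -> r2=0x00
epilogue: pop r2=0x9c, sp=0xab
r0: caller-saved, written=True
r1: caller-saved, written=True
r2: callee-saved, written=True
r4: callee-saved, written=False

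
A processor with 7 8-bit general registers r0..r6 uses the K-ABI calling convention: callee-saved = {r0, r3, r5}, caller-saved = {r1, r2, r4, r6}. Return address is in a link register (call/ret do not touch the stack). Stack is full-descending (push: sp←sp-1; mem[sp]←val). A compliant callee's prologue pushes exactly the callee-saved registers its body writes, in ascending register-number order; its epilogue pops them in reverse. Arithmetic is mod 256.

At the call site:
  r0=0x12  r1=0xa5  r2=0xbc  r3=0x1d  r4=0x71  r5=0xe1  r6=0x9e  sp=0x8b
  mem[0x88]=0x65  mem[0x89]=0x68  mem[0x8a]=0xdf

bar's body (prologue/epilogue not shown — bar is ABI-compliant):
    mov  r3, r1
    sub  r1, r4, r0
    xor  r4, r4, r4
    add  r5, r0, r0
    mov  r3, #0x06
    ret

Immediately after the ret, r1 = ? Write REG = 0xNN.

prologue: push r3 -> mem[0x8a]=0x1d, sp=0x8a
prologue: push r5 -> mem[0x89]=0xe1, sp=0x89
body[0] mov  r3, r1 -> r3=0xa5
body[1] sub  r1, r4, r0 -> r1=0x5f
body[2] xor  r4, r4, r4 -> r4=0x00
body[3] add  r5, r0, r0 -> r5=0x24
body[4] mov  r3, #0x06 -> r3=0x06
epilogue: pop r5=0xe1, sp=0x8a
epilogue: pop r3=0x1d, sp=0x8b
r1 is caller-saved -> body value

REG = 0x5f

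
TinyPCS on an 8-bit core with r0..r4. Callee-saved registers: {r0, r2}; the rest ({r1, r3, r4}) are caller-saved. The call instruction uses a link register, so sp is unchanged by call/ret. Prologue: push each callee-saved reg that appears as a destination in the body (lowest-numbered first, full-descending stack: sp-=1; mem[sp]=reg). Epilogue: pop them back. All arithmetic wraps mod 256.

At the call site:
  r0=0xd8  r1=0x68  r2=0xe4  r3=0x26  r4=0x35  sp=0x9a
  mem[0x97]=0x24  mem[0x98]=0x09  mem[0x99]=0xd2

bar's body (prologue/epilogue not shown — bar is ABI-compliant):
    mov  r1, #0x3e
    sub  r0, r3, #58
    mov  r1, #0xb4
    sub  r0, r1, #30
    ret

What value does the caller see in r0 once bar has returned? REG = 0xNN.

REG = 0xd8

prologue: push r0 → mem[0x99]=0xd8, sp=0x99
body[0] mov  r1, #0x3e → r1=0x3e
body[1] sub  r0, r3, #58 → r0=0xec
body[2] mov  r1, #0xb4 → r1=0xb4
body[3] sub  r0, r1, #30 → r0=0x96
epilogue: pop r0=0xd8, sp=0x9a
r0 is callee-saved → restored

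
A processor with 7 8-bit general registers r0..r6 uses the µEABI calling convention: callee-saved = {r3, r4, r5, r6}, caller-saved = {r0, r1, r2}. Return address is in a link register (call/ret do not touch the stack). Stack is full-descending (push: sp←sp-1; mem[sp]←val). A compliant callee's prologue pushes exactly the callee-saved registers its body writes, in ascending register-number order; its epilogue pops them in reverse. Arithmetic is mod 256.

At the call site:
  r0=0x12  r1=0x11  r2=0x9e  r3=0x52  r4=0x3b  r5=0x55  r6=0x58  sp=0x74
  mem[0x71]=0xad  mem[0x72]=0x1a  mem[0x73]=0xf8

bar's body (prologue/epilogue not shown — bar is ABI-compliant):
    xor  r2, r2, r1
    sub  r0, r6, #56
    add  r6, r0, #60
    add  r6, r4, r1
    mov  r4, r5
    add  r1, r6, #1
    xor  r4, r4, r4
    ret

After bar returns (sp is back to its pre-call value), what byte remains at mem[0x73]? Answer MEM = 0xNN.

prologue: push r4 → mem[0x73]=0x3b, sp=0x73
prologue: push r6 → mem[0x72]=0x58, sp=0x72
body[0] xor  r2, r2, r1 → r2=0x8f
body[1] sub  r0, r6, #56 → r0=0x20
body[2] add  r6, r0, #60 → r6=0x5c
body[3] add  r6, r4, r1 → r6=0x4c
body[4] mov  r4, r5 → r4=0x55
body[5] add  r1, r6, #1 → r1=0x4d
body[6] xor  r4, r4, r4 → r4=0x00
epilogue: pop r6=0x58, sp=0x73
epilogue: pop r4=0x3b, sp=0x74
prologue pushed ['r4', 'r6'] at ['0x73', '0x72']

MEM = 0x3b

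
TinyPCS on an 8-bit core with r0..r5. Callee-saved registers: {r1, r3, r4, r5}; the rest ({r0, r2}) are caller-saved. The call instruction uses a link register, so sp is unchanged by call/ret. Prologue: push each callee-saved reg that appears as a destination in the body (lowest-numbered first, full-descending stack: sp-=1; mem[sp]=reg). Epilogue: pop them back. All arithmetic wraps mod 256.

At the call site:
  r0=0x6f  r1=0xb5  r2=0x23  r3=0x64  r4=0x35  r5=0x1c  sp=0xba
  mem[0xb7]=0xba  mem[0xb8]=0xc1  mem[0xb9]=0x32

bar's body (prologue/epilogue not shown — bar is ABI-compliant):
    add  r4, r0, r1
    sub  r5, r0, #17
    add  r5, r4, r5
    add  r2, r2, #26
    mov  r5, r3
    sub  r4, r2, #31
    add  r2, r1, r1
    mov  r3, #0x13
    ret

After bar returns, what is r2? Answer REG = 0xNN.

prologue: push r3 → mem[0xb9]=0x64, sp=0xb9
prologue: push r4 → mem[0xb8]=0x35, sp=0xb8
prologue: push r5 → mem[0xb7]=0x1c, sp=0xb7
body[0] add  r4, r0, r1 → r4=0x24
body[1] sub  r5, r0, #17 → r5=0x5e
body[2] add  r5, r4, r5 → r5=0x82
body[3] add  r2, r2, #26 → r2=0x3d
body[4] mov  r5, r3 → r5=0x64
body[5] sub  r4, r2, #31 → r4=0x1e
body[6] add  r2, r1, r1 → r2=0x6a
body[7] mov  r3, #0x13 → r3=0x13
epilogue: pop r5=0x1c, sp=0xb8
epilogue: pop r4=0x35, sp=0xb9
epilogue: pop r3=0x64, sp=0xba
r2 is caller-saved → body value

REG = 0x6a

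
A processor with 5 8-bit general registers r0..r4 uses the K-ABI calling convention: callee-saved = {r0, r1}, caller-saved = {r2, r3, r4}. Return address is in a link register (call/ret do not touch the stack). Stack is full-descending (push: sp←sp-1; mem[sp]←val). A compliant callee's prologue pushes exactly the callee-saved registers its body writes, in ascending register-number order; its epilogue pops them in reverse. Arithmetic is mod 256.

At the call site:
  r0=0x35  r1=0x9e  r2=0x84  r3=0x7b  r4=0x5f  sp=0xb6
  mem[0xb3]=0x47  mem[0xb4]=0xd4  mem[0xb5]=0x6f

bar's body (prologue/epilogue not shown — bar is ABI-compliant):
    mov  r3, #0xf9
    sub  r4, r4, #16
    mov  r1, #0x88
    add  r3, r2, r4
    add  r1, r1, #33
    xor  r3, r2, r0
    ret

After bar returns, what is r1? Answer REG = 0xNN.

REG = 0x9e

prologue: push r1 -> mem[0xb5]=0x9e, sp=0xb5
body[0] mov  r3, #0xf9 -> r3=0xf9
body[1] sub  r4, r4, #16 -> r4=0x4f
body[2] mov  r1, #0x88 -> r1=0x88
body[3] add  r3, r2, r4 -> r3=0xd3
body[4] add  r1, r1, #33 -> r1=0xa9
body[5] xor  r3, r2, r0 -> r3=0xb1
epilogue: pop r1=0x9e, sp=0xb6
r1 is callee-saved -> restored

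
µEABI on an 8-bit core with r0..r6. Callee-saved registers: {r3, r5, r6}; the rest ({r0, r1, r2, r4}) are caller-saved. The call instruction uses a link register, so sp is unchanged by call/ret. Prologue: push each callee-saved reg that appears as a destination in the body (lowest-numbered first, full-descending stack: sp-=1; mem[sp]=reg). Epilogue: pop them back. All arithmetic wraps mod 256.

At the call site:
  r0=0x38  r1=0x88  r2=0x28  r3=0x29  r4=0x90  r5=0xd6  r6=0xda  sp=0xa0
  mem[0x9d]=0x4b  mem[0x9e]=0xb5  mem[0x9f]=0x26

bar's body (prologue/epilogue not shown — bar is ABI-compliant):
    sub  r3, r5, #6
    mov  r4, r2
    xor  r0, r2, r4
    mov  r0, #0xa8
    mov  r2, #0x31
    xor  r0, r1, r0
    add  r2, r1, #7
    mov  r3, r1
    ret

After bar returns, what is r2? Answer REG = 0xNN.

REG = 0x8f

prologue: push r3 -> mem[0x9f]=0x29, sp=0x9f
body[0] sub  r3, r5, #6 -> r3=0xd0
body[1] mov  r4, r2 -> r4=0x28
body[2] xor  r0, r2, r4 -> r0=0x00
body[3] mov  r0, #0xa8 -> r0=0xa8
body[4] mov  r2, #0x31 -> r2=0x31
body[5] xor  r0, r1, r0 -> r0=0x20
body[6] add  r2, r1, #7 -> r2=0x8f
body[7] mov  r3, r1 -> r3=0x88
epilogue: pop r3=0x29, sp=0xa0
r2 is caller-saved -> body value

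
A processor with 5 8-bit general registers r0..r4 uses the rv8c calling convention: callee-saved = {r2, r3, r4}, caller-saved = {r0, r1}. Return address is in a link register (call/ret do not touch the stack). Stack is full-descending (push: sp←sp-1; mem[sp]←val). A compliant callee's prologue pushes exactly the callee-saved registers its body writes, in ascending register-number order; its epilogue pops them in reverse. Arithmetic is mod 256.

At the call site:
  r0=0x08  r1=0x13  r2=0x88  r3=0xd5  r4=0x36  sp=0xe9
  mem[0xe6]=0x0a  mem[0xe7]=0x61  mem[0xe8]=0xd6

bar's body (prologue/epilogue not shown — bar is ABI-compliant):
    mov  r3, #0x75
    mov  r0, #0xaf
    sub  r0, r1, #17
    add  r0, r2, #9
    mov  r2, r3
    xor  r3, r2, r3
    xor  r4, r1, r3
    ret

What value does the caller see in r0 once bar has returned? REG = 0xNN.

prologue: push r2 → mem[0xe8]=0x88, sp=0xe8
prologue: push r3 → mem[0xe7]=0xd5, sp=0xe7
prologue: push r4 → mem[0xe6]=0x36, sp=0xe6
body[0] mov  r3, #0x75 → r3=0x75
body[1] mov  r0, #0xaf → r0=0xaf
body[2] sub  r0, r1, #17 → r0=0x02
body[3] add  r0, r2, #9 → r0=0x91
body[4] mov  r2, r3 → r2=0x75
body[5] xor  r3, r2, r3 → r3=0x00
body[6] xor  r4, r1, r3 → r4=0x13
epilogue: pop r4=0x36, sp=0xe7
epilogue: pop r3=0xd5, sp=0xe8
epilogue: pop r2=0x88, sp=0xe9
r0 is caller-saved → body value

REG = 0x91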